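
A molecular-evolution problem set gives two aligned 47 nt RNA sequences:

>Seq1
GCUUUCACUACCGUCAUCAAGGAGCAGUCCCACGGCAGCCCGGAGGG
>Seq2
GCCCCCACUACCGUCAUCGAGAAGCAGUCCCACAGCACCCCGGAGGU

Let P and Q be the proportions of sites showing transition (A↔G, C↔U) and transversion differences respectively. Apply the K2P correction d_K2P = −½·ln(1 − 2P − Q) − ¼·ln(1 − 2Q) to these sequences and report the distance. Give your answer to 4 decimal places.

Mismatches occur at site 3 (U/C, transition), site 4 (U/C, transition), site 5 (U/C, transition), site 19 (A/G, transition), site 22 (G/A, transition), site 34 (G/A, transition), site 38 (G/C, transversion), site 47 (G/U, transversion).
Of the 8 differences, 6 transitions and 2 transversions over 47 sites: P = 6/47 = 0.127660, Q = 2/47 = 0.042553.
d = −0.5·ln(0.702127) − 0.25·ln(0.914894) = −0.5·(-0.353641) − 0.25·(-0.088947) = 0.1991.

0.1991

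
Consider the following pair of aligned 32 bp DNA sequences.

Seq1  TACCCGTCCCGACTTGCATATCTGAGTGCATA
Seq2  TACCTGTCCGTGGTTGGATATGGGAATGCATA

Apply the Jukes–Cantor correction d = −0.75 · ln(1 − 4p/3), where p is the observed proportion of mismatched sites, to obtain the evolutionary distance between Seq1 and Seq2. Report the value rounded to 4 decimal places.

0.3525

Differing sites — 5:C/T; 10:C/G; 11:G/T; 12:A/G; 13:C/G; 17:C/G; 22:C/G; 23:T/G; 26:G/A.
p = 9/32 = 0.281250.
d = −0.75 · ln(1 − (4/3)·0.281250) = −0.75 · ln(0.625000) = −0.75 · (-0.470004) = 0.3525.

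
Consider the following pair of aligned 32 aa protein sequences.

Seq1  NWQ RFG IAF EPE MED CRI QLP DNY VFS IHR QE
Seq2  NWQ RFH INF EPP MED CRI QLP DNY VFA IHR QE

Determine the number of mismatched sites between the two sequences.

Mismatches occur at site 6 (G/H), site 8 (A/N), site 12 (E/P), site 27 (S/A).
That gives 4 mismatches out of 32 aligned sites, so the Hamming distance is 4.

4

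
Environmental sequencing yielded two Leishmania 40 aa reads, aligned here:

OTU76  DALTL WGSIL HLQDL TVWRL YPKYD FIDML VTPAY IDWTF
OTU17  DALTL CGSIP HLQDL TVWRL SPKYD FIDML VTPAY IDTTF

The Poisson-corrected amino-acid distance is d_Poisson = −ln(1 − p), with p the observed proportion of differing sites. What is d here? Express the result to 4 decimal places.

0.1054

Mismatches occur at site 6 (W→C), site 10 (L→P), site 21 (Y→S), site 38 (W→T).
p = 4/40 = 0.100000.
d = −ln(1 − 0.100000) = −ln(0.900000) = 0.1054.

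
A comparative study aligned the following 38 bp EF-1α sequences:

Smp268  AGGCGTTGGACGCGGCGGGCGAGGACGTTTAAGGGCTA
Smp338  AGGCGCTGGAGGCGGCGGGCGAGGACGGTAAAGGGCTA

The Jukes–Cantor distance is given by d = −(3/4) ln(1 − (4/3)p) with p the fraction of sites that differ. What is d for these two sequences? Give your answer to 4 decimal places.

0.1134

Mismatches occur at site 6 (T/C), site 11 (C/G), site 28 (T/G), site 30 (T/A).
p = 4/38 = 0.105263.
d = −0.75 · ln(1 − (4/3)·0.105263) = −0.75 · ln(0.859649) = −0.75 · (-0.151231) = 0.1134.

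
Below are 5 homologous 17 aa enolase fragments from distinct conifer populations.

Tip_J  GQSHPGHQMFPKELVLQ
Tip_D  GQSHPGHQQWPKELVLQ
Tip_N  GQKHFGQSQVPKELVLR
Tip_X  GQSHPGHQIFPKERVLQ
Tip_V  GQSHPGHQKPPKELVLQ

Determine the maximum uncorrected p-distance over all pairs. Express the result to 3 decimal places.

0.471

Pairwise Hamming distances:
  Tip_J vs Tip_D: 2
  Tip_J vs Tip_N: 7
  Tip_J vs Tip_X: 2
  Tip_J vs Tip_V: 2
  Tip_D vs Tip_N: 6
  Tip_D vs Tip_X: 3
  Tip_D vs Tip_V: 2
  Tip_N vs Tip_X: 8
  Tip_N vs Tip_V: 7
  Tip_X vs Tip_V: 3
The largest is 8 mismatches, between Tip_N and Tip_X; p = 8/17 = 0.471.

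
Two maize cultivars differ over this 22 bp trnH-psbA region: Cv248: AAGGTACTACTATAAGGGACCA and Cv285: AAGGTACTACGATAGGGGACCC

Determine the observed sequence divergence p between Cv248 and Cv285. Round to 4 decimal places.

0.1364

Mismatches occur at site 11 (T→G), site 15 (A→G), site 22 (A→C).
There are 3 differences over 22 sites, so p = 3/22 = 0.1364.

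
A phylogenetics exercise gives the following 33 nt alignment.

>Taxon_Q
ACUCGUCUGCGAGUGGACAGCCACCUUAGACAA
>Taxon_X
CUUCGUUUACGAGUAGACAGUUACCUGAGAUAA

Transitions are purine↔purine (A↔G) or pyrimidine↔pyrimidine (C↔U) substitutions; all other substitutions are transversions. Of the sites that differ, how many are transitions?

7

Differing sites — 1:A/C (Tv); 2:C/U (Ti); 7:C/U (Ti); 9:G/A (Ti); 15:G/A (Ti); 21:C/U (Ti); 22:C/U (Ti); 27:U/G (Tv); 31:C/U (Ti).
Of the 9 differences, 7 transitions and 2 transversions, so the answer is 7.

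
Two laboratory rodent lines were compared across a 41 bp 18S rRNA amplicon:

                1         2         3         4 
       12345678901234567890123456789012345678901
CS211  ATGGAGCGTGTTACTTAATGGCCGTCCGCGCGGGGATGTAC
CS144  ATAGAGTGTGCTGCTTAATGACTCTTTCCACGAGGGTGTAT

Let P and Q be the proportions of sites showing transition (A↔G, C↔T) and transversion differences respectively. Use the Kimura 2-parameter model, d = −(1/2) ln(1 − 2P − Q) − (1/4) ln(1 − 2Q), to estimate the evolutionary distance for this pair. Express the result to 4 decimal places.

0.5284

Mismatches occur at site 3 (G→A, transition), site 7 (C→T, transition), site 11 (T→C, transition), site 13 (A→G, transition), site 21 (G→A, transition), site 23 (C→T, transition), site 24 (G→C, transversion), site 26 (C→T, transition), site 27 (C→T, transition), site 28 (G→C, transversion), site 30 (G→A, transition), site 33 (G→A, transition), site 36 (A→G, transition), site 41 (C→T, transition).
Of the 14 differences, 12 transitions and 2 transversions over 41 sites: P = 12/41 = 0.292683, Q = 2/41 = 0.048780.
d = −0.5·ln(0.365854) − 0.25·ln(0.902440) = −0.5·(-1.005521) − 0.25·(-0.102653) = 0.5284.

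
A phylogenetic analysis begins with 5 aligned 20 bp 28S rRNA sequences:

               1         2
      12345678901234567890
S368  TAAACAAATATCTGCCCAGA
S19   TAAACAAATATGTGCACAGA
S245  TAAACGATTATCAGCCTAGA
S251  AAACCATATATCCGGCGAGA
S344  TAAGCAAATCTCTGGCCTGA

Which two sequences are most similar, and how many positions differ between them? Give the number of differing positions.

Pairwise Hamming distances:
  S368 vs S19: 2
  S368 vs S245: 4
  S368 vs S251: 6
  S368 vs S344: 4
  S19 vs S245: 6
  S19 vs S251: 8
  S19 vs S344: 6
  S245 vs S251: 8
  S245 vs S344: 8
  S251 vs S344: 7
The smallest is 2, between S368 and S19.

2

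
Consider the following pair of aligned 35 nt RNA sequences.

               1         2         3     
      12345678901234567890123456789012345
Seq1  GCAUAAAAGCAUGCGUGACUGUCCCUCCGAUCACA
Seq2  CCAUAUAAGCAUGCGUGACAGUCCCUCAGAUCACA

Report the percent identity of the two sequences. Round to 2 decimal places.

88.57%

Differing sites — 1:G/C; 6:A/U; 20:U/A; 28:C/A.
31 of the 35 sites match, so the percent identity is 31/35 × 100 = 88.57%.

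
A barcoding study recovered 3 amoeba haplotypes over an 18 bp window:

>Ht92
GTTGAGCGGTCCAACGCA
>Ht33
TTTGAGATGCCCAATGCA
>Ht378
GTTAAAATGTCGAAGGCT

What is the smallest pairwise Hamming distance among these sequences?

5

Pairwise Hamming distances:
  Ht92 vs Ht33: 5
  Ht92 vs Ht378: 7
  Ht33 vs Ht378: 7
The smallest is 5, between Ht92 and Ht33.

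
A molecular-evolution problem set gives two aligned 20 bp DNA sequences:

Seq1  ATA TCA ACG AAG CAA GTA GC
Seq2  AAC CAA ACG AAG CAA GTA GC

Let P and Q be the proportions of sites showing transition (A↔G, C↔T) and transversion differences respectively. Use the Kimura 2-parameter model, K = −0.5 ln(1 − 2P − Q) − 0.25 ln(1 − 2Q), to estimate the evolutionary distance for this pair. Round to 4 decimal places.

0.2330

Mismatches occur at site 2 (T↔A, transversion), site 3 (A↔C, transversion), site 4 (T↔C, transition), site 5 (C↔A, transversion).
Of the 4 differences, 1 transition and 3 transversions over 20 sites: P = 1/20 = 0.050000, Q = 3/20 = 0.150000.
d = −0.5·ln(0.750000) − 0.25·ln(0.700000) = −0.5·(-0.287682) − 0.25·(-0.356675) = 0.2330.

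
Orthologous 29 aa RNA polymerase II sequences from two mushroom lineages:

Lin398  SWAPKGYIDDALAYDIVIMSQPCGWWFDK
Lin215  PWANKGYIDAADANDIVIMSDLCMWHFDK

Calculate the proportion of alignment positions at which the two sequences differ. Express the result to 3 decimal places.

0.310

Differing sites — 1:S/P; 4:P/N; 10:D/A; 12:L/D; 14:Y/N; 21:Q/D; 22:P/L; 24:G/M; 26:W/H.
There are 9 differences over 29 sites, so p = 9/29 = 0.310.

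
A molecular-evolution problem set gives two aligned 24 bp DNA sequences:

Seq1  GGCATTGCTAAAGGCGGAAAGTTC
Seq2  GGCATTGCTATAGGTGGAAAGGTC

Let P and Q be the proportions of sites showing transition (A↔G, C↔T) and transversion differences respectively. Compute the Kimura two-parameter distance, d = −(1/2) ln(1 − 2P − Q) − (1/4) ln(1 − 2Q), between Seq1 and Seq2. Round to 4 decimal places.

The sequences differ at positions 11 (A/T, transversion), 15 (C/T, transition), 22 (T/G, transversion).
Of the 3 differences, 1 transition and 2 transversions over 24 sites: P = 1/24 = 0.041667, Q = 2/24 = 0.083333.
d = −0.5·ln(0.833333) − 0.25·ln(0.833334) = −0.5·(-0.182322) − 0.25·(-0.182321) = 0.1367.

0.1367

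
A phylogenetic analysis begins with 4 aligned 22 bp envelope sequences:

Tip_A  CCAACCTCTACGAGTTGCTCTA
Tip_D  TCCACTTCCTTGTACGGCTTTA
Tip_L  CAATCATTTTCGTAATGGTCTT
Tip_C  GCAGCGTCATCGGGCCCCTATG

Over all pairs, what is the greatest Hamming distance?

14

Pairwise Hamming distances:
  Tip_A vs Tip_D: 11
  Tip_A vs Tip_L: 10
  Tip_A vs Tip_C: 11
  Tip_D vs Tip_L: 13
  Tip_D vs Tip_C: 12
  Tip_L vs Tip_C: 14
The largest is 14, between Tip_L and Tip_C.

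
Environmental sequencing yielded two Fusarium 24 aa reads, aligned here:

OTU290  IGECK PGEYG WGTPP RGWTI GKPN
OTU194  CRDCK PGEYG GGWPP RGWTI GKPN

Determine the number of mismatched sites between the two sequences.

The sequences differ at positions 1 (I/C), 2 (G/R), 3 (E/D), 11 (W/G), 13 (T/W).
That gives 5 mismatches out of 24 aligned sites, so the Hamming distance is 5.

5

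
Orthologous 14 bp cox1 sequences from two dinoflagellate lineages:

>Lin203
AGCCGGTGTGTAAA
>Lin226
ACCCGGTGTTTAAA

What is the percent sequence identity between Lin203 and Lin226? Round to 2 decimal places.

The sequences differ at positions 2 (G/C), 10 (G/T).
12 of the 14 sites match, so the percent identity is 12/14 × 100 = 85.71%.

85.71%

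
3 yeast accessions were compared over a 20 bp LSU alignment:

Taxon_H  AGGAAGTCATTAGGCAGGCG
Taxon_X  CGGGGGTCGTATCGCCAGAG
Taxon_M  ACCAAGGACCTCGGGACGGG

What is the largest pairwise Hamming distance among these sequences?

Pairwise Hamming distances:
  Taxon_H vs Taxon_X: 10
  Taxon_H vs Taxon_M: 10
  Taxon_X vs Taxon_M: 16
The largest is 16, between Taxon_X and Taxon_M.

16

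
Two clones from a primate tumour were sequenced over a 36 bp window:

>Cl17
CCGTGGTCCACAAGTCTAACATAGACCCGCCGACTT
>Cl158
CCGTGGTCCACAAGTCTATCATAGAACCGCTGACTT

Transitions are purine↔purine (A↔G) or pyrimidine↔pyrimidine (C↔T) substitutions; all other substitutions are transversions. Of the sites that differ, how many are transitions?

1

The sequences differ at positions 19 (A/T, transversion), 26 (C/A, transversion), 31 (C/T, transition).
Of the 3 differences, 1 transition and 2 transversions, so the answer is 1.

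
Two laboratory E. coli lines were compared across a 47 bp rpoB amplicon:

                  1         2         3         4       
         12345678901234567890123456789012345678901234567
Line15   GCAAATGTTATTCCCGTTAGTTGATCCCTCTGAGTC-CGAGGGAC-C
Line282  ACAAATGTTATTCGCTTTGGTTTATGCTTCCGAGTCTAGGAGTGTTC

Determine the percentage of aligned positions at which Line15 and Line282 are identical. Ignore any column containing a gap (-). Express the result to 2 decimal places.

68.89%

Excluding the 2 gap columns leaves 45 comparable sites.
Mismatches occur at site 1 (G↔A), site 14 (C↔G), site 16 (G↔T), site 19 (A↔G), site 23 (G↔T), site 26 (C↔G), site 28 (C↔T), site 31 (T↔C), site 38 (C↔A), site 40 (A↔G), site 41 (G↔A), site 43 (G↔T), site 44 (A↔G), site 45 (C↔T).
31 of the 45 comparable sites match, so the percent identity is 31/45 × 100 = 68.89%.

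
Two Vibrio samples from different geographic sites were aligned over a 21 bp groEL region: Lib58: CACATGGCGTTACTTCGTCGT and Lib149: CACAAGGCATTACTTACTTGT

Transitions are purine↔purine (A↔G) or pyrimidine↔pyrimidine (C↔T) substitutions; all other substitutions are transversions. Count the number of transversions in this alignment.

Differing sites — 5:T/A (Tv); 9:G/A (Ti); 16:C/A (Tv); 17:G/C (Tv); 19:C/T (Ti).
Of the 5 differences, 2 transitions and 3 transversions, so the answer is 3.

3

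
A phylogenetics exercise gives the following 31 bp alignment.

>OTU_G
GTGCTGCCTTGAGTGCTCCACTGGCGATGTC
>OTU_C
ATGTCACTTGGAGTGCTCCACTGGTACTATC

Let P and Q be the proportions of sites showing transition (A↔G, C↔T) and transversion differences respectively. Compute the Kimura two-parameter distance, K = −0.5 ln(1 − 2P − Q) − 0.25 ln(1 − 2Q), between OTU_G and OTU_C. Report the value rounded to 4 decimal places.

0.4691

The sequences differ at positions 1 (G/A, transition), 4 (C/T, transition), 5 (T/C, transition), 6 (G/A, transition), 8 (C/T, transition), 10 (T/G, transversion), 25 (C/T, transition), 26 (G/A, transition), 27 (A/C, transversion), 29 (G/A, transition).
Of the 10 differences, 8 transitions and 2 transversions over 31 sites: P = 8/31 = 0.258065, Q = 2/31 = 0.064516.
d = −0.5·ln(0.419354) − 0.25·ln(0.870968) = −0.5·(-0.869040) − 0.25·(-0.138150) = 0.4691.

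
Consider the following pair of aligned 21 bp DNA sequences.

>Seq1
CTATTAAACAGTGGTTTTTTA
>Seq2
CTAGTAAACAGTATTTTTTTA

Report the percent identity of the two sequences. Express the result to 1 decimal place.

85.7%

Differing sites — 4:T/G; 13:G/A; 14:G/T.
18 of the 21 sites match, so the percent identity is 18/21 × 100 = 85.7%.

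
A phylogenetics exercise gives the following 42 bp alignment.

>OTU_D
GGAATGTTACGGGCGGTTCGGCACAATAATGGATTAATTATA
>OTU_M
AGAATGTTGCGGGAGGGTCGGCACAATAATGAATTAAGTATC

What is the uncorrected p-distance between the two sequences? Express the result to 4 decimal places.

0.1667

The sequences differ at positions 1 (G/A), 9 (A/G), 14 (C/A), 17 (T/G), 32 (G/A), 38 (T/G), 42 (A/C).
There are 7 differences over 42 sites, so p = 7/42 = 0.1667.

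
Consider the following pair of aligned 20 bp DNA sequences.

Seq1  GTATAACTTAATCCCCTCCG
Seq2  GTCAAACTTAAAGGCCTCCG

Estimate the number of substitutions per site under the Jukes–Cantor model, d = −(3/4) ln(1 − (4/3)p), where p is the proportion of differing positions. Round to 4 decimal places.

The sequences differ at positions 3 (A/C), 4 (T/A), 12 (T/A), 13 (C/G), 14 (C/G).
p = 5/20 = 0.250000.
d = −0.75 · ln(1 − (4/3)·0.250000) = −0.75 · ln(0.666667) = −0.75 · (-0.405465) = 0.3041.

0.3041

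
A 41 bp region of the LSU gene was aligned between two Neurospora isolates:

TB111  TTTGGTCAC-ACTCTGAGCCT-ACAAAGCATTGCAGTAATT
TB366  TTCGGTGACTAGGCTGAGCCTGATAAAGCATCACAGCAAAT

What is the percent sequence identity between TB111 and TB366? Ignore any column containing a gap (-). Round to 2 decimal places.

Excluding the 2 gap columns leaves 39 comparable sites.
Differing sites — 3:T/C; 7:C/G; 12:C/G; 13:T/G; 24:C/T; 32:T/C; 33:G/A; 37:T/C; 40:T/A.
30 of the 39 comparable sites match, so the percent identity is 30/39 × 100 = 76.92%.

76.92%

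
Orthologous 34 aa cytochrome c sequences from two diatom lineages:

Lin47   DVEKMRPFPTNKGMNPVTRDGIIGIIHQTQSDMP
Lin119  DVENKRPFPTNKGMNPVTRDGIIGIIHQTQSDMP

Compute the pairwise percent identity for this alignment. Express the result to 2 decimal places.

Mismatches occur at site 4 (K↔N), site 5 (M↔K).
32 of the 34 sites match, so the percent identity is 32/34 × 100 = 94.12%.

94.12%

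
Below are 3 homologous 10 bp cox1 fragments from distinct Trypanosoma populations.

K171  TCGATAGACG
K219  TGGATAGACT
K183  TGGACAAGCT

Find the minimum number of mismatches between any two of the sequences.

2

Pairwise Hamming distances:
  K171 vs K219: 2
  K171 vs K183: 5
  K219 vs K183: 3
The smallest is 2, between K171 and K219.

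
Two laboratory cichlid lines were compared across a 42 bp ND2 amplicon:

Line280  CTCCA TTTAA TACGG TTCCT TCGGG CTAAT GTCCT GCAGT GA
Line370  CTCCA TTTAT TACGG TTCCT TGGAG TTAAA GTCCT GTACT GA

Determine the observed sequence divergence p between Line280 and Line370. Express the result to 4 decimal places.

0.1667

Mismatches occur at site 10 (A/T), site 22 (C/G), site 24 (G/A), site 26 (C/T), site 30 (T/A), site 37 (C/T), site 39 (G/C).
There are 7 differences over 42 sites, so p = 7/42 = 0.1667.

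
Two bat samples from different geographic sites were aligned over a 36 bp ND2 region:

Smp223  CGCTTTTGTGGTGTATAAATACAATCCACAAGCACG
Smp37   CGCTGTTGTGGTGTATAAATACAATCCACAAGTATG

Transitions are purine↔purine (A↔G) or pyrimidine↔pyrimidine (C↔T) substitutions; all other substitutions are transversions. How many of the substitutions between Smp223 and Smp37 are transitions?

2

Mismatches occur at site 5 (T/G, transversion), site 33 (C/T, transition), site 35 (C/T, transition).
Of the 3 differences, 2 transitions and 1 transversion, so the answer is 2.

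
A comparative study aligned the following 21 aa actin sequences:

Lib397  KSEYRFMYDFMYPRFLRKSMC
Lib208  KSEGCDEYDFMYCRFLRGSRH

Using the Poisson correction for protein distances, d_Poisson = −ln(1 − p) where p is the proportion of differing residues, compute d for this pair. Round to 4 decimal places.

The sequences differ at positions 4 (Y/G), 5 (R/C), 6 (F/D), 7 (M/E), 13 (P/C), 18 (K/G), 20 (M/R), 21 (C/H).
p = 8/21 = 0.380952.
d = −ln(1 − 0.380952) = −ln(0.619048) = 0.4796.

0.4796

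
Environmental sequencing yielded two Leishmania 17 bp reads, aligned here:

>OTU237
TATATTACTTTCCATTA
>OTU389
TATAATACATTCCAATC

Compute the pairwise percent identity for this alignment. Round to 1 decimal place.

Differing sites — 5:T/A; 9:T/A; 15:T/A; 17:A/C.
13 of the 17 sites match, so the percent identity is 13/17 × 100 = 76.5%.

76.5%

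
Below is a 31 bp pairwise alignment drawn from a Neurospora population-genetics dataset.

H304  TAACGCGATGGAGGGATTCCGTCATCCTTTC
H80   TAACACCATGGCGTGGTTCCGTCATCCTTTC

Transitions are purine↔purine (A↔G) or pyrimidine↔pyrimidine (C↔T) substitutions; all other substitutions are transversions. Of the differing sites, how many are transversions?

3

Differing sites — 5:G/A (Ti); 7:G/C (Tv); 12:A/C (Tv); 14:G/T (Tv); 16:A/G (Ti).
Of the 5 differences, 2 transitions and 3 transversions, so the answer is 3.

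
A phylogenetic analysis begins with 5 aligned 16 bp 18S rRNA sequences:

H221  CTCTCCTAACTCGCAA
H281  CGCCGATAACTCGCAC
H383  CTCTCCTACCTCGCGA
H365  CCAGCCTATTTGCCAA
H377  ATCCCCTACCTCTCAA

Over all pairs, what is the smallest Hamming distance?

Pairwise Hamming distances:
  H221 vs H281: 5
  H221 vs H383: 2
  H221 vs H365: 7
  H221 vs H377: 4
  H281 vs H383: 7
  H281 vs H365: 10
  H281 vs H377: 7
  H383 vs H365: 8
  H383 vs H377: 4
  H365 vs H377: 8
The smallest is 2, between H221 and H383.

2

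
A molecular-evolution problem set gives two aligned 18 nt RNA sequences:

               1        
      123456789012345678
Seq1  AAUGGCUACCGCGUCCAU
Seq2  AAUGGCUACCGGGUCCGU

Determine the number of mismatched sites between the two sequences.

Mismatches occur at site 12 (C↔G), site 17 (A↔G).
That gives 2 mismatches out of 18 aligned sites, so the Hamming distance is 2.

2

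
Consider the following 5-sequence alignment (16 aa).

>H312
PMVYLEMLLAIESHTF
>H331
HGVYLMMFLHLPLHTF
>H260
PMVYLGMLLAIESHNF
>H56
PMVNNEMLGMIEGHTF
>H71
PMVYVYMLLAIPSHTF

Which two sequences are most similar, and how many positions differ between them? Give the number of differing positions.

Pairwise Hamming distances:
  H312 vs H331: 8
  H312 vs H260: 2
  H312 vs H56: 5
  H312 vs H71: 3
  H331 vs H260: 9
  H331 vs H56: 11
  H331 vs H71: 8
  H260 vs H56: 7
  H260 vs H71: 4
  H56 vs H71: 7
The smallest is 2, between H312 and H260.

2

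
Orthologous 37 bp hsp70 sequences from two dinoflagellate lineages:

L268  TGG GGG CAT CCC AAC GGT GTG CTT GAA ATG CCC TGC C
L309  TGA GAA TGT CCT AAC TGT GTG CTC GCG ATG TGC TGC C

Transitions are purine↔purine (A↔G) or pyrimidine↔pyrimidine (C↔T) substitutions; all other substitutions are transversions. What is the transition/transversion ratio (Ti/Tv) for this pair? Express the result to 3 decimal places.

3.000

Differing sites — 3:G/A (Ti); 5:G/A (Ti); 6:G/A (Ti); 7:C/T (Ti); 8:A/G (Ti); 12:C/T (Ti); 16:G/T (Tv); 24:T/C (Ti); 26:A/C (Tv); 27:A/G (Ti); 31:C/T (Ti); 32:C/G (Tv).
Of the 12 differences, 9 transitions and 3 transversions, so Ti/Tv = 9/3 = 3.000.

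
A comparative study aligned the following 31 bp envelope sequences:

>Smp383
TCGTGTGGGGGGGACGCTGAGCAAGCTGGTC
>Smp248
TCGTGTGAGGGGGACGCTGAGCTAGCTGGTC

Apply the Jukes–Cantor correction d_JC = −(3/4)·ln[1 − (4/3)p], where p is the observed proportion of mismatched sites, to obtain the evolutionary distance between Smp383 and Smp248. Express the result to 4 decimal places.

0.0675

The sequences differ at positions 8 (G/A), 23 (A/T).
p = 2/31 = 0.064516.
d = −0.75 · ln(1 − (4/3)·0.064516) = −0.75 · ln(0.913979) = −0.75 · (-0.089948) = 0.0675.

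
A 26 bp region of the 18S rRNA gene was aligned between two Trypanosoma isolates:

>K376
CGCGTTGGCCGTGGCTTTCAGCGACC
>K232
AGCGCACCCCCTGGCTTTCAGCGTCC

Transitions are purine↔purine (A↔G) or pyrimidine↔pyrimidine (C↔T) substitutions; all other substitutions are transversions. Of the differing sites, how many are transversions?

6

The sequences differ at positions 1 (C/A, transversion), 5 (T/C, transition), 6 (T/A, transversion), 7 (G/C, transversion), 8 (G/C, transversion), 11 (G/C, transversion), 24 (A/T, transversion).
Of the 7 differences, 1 transition and 6 transversions, so the answer is 6.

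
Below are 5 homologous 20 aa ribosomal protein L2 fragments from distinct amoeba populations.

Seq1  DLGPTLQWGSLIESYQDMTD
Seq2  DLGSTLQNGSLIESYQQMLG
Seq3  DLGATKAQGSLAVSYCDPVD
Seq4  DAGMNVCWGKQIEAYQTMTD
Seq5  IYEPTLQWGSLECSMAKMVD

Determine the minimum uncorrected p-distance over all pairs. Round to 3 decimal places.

0.250

Pairwise Hamming distances:
  Seq1 vs Seq2: 5
  Seq1 vs Seq3: 9
  Seq1 vs Seq4: 9
  Seq1 vs Seq5: 9
  Seq2 vs Seq3: 11
  Seq2 vs Seq4: 12
  Seq2 vs Seq5: 12
  Seq3 vs Seq4: 15
  Seq3 vs Seq5: 13
  Seq4 vs Seq5: 16
The smallest is 5 mismatches, between Seq1 and Seq2; p = 5/20 = 0.250.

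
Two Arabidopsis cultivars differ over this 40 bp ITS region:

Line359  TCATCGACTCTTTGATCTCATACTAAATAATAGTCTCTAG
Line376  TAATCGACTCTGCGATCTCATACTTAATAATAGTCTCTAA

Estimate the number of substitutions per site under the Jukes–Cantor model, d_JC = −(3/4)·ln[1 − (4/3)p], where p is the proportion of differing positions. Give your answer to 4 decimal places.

The sequences differ at positions 2 (C/A), 12 (T/G), 13 (T/C), 25 (A/T), 40 (G/A).
p = 5/40 = 0.125000.
d = −0.75 · ln(1 − (4/3)·0.125000) = −0.75 · ln(0.833333) = −0.75 · (-0.182322) = 0.1367.

0.1367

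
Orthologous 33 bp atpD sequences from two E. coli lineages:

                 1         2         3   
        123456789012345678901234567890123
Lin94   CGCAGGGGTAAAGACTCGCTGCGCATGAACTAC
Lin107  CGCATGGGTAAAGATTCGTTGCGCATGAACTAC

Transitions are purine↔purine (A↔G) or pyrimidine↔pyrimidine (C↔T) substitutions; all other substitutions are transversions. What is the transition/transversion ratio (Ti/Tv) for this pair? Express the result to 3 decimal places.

Differing sites — 5:G/T (Tv); 15:C/T (Ti); 19:C/T (Ti).
Of the 3 differences, 2 transitions and 1 transversion, so Ti/Tv = 2/1 = 2.000.

2.000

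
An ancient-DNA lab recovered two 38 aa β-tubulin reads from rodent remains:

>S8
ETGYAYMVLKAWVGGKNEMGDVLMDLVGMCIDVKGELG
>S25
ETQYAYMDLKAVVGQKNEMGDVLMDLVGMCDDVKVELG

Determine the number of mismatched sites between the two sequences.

6

Differing sites — 3:G/Q; 8:V/D; 12:W/V; 15:G/Q; 31:I/D; 35:G/V.
That gives 6 mismatches out of 38 aligned sites, so the Hamming distance is 6.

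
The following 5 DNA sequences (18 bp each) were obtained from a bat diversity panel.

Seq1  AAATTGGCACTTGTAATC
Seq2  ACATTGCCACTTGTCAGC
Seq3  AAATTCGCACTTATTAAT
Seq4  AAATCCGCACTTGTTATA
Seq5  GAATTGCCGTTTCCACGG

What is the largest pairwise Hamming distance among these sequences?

Pairwise Hamming distances:
  Seq1 vs Seq2: 4
  Seq1 vs Seq3: 5
  Seq1 vs Seq4: 4
  Seq1 vs Seq5: 9
  Seq2 vs Seq3: 7
  Seq2 vs Seq4: 7
  Seq2 vs Seq5: 9
  Seq3 vs Seq4: 4
  Seq3 vs Seq5: 11
  Seq4 vs Seq5: 12
The largest is 12, between Seq4 and Seq5.

12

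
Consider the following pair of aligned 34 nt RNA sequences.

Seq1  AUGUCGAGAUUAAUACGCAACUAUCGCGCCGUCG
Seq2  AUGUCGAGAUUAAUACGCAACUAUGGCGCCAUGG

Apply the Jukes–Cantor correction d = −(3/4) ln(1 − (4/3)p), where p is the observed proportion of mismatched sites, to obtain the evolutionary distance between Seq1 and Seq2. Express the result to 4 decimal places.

0.0939

Differing sites — 25:C/G; 31:G/A; 33:C/G.
p = 3/34 = 0.088235.
d = −0.75 · ln(1 − (4/3)·0.088235) = −0.75 · ln(0.882353) = −0.75 · (-0.125163) = 0.0939.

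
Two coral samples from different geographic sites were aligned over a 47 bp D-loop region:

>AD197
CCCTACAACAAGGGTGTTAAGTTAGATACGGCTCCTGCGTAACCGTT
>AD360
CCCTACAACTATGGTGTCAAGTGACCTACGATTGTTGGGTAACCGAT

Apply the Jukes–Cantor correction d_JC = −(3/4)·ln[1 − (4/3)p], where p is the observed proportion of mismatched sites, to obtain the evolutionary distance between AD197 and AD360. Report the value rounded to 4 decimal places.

0.3121

The sequences differ at positions 10 (A/T), 12 (G/T), 18 (T/C), 23 (T/G), 25 (G/C), 26 (A/C), 31 (G/A), 32 (C/T), 34 (C/G), 35 (C/T), 38 (C/G), 46 (T/A).
p = 12/47 = 0.255319.
d = −0.75 · ln(1 − (4/3)·0.255319) = −0.75 · ln(0.659575) = −0.75 · (-0.416160) = 0.3121.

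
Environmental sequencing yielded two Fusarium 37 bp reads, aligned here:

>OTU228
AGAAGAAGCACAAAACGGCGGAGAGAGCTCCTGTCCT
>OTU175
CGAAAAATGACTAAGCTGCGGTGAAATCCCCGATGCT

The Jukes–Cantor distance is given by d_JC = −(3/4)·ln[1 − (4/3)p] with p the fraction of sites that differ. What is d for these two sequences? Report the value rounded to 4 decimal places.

Differing sites — 1:A/C; 5:G/A; 8:G/T; 9:C/G; 12:A/T; 15:A/G; 17:G/T; 22:A/T; 25:G/A; 27:G/T; 29:T/C; 32:T/G; 33:G/A; 35:C/G.
p = 14/37 = 0.378378.
d = −0.75 · ln(1 − (4/3)·0.378378) = −0.75 · ln(0.495496) = −0.75 · (-0.702196) = 0.5266.

0.5266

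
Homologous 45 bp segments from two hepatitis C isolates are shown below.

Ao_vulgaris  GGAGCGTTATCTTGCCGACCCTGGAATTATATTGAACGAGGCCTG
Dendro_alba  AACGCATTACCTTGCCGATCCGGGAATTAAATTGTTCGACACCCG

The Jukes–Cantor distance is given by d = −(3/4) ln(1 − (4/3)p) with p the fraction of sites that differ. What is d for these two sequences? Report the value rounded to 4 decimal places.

The sequences differ at positions 1 (G/A), 2 (G/A), 3 (A/C), 6 (G/A), 10 (T/C), 19 (C/T), 22 (T/G), 30 (T/A), 35 (A/T), 36 (A/T), 40 (G/C), 41 (G/A), 44 (T/C).
p = 13/45 = 0.288889.
d = −0.75 · ln(1 − (4/3)·0.288889) = −0.75 · ln(0.614815) = −0.75 · (-0.486434) = 0.3648.

0.3648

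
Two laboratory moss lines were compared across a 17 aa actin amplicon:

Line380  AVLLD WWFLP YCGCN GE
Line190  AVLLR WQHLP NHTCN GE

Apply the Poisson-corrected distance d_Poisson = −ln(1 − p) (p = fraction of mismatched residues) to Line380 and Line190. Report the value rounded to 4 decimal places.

The sequences differ at positions 5 (D/R), 7 (W/Q), 8 (F/H), 11 (Y/N), 12 (C/H), 13 (G/T).
p = 6/17 = 0.352941.
d = −ln(1 − 0.352941) = −ln(0.647059) = 0.4353.

0.4353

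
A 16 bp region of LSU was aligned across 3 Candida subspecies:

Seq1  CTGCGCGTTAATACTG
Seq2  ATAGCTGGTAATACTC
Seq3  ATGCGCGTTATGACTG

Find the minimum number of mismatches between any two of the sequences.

Pairwise Hamming distances:
  Seq1 vs Seq2: 7
  Seq1 vs Seq3: 3
  Seq2 vs Seq3: 8
The smallest is 3, between Seq1 and Seq3.

3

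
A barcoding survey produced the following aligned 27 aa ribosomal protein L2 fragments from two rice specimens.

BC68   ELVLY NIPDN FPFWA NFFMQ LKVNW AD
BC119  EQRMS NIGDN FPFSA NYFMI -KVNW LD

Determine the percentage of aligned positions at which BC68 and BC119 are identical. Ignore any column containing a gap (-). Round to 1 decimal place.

65.4%

Excluding the 1 gap column leaves 26 comparable sites.
The sequences differ at positions 2 (L/Q), 3 (V/R), 4 (L/M), 5 (Y/S), 8 (P/G), 14 (W/S), 17 (F/Y), 20 (Q/I), 26 (A/L).
17 of the 26 comparable sites match, so the percent identity is 17/26 × 100 = 65.4%.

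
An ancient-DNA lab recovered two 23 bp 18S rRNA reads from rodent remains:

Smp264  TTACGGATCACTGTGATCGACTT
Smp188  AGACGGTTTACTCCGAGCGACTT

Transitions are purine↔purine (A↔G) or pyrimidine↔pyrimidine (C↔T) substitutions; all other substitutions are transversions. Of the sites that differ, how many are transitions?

Mismatches occur at site 1 (T→A, transversion), site 2 (T→G, transversion), site 7 (A→T, transversion), site 9 (C→T, transition), site 13 (G→C, transversion), site 14 (T→C, transition), site 17 (T→G, transversion).
Of the 7 differences, 2 transitions and 5 transversions, so the answer is 2.

2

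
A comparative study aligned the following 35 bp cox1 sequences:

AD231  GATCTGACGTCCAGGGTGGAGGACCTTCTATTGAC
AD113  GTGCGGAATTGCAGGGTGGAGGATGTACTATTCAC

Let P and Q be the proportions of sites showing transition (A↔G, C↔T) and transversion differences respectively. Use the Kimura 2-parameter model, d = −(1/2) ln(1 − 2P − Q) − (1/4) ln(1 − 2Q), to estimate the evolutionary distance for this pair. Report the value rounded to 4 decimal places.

0.3692

Mismatches occur at site 2 (A↔T, transversion), site 3 (T↔G, transversion), site 5 (T↔G, transversion), site 8 (C↔A, transversion), site 9 (G↔T, transversion), site 11 (C↔G, transversion), site 24 (C↔T, transition), site 25 (C↔G, transversion), site 27 (T↔A, transversion), site 33 (G↔C, transversion).
Of the 10 differences, 1 transition and 9 transversions over 35 sites: P = 1/35 = 0.028571, Q = 9/35 = 0.257143.
d = −0.5·ln(0.685715) − 0.25·ln(0.485714) = −0.5·(-0.377293) − 0.25·(-0.722135) = 0.3692.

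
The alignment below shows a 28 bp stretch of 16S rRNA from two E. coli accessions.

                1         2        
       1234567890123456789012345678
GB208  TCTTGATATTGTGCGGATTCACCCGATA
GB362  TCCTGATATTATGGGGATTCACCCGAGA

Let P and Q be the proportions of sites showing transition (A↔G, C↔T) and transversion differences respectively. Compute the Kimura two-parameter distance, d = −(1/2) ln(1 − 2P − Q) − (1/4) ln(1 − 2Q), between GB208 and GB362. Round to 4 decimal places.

Mismatches occur at site 3 (T/C, transition), site 11 (G/A, transition), site 14 (C/G, transversion), site 27 (T/G, transversion).
Of the 4 differences, 2 transitions and 2 transversions over 28 sites: P = 2/28 = 0.071429, Q = 2/28 = 0.071429.
d = −0.5·ln(0.785713) − 0.25·ln(0.857142) = −0.5·(-0.241164) − 0.25·(-0.154152) = 0.1591.

0.1591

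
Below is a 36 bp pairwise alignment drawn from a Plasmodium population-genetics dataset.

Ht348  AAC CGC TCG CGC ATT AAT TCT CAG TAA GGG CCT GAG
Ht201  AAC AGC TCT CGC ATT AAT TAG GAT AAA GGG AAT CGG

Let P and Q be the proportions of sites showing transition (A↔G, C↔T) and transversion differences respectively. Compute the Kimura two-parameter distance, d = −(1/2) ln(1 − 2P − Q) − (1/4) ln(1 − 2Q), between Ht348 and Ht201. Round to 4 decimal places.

0.4055

Mismatches occur at site 4 (C↔A, transversion), site 9 (G↔T, transversion), site 20 (C↔A, transversion), site 21 (T↔G, transversion), site 22 (C↔G, transversion), site 24 (G↔T, transversion), site 25 (T↔A, transversion), site 31 (C↔A, transversion), site 32 (C↔A, transversion), site 34 (G↔C, transversion), site 35 (A↔G, transition).
Of the 11 differences, 1 transition and 10 transversions over 36 sites: P = 1/36 = 0.027778, Q = 10/36 = 0.277778.
d = −0.5·ln(0.666666) − 0.25·ln(0.444444) = −0.5·(-0.405466) − 0.25·(-0.810931) = 0.4055.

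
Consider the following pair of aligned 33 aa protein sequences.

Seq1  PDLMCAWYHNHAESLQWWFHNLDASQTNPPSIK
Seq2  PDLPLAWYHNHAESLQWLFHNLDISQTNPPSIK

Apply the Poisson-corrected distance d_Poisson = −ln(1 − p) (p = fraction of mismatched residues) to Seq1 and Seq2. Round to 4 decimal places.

0.1292

The sequences differ at positions 4 (M/P), 5 (C/L), 18 (W/L), 24 (A/I).
p = 4/33 = 0.121212.
d = −ln(1 − 0.121212) = −ln(0.878788) = 0.1292.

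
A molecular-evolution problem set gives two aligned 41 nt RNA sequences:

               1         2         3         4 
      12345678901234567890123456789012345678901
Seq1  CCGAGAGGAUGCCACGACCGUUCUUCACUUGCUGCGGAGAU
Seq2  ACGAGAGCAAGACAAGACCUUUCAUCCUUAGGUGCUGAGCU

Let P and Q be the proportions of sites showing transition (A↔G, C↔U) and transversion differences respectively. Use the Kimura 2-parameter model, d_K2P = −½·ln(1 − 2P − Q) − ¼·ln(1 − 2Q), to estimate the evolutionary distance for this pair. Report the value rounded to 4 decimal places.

0.4290

The sequences differ at positions 1 (C/A, transversion), 8 (G/C, transversion), 10 (U/A, transversion), 12 (C/A, transversion), 15 (C/A, transversion), 20 (G/U, transversion), 24 (U/A, transversion), 27 (A/C, transversion), 28 (C/U, transition), 30 (U/A, transversion), 32 (C/G, transversion), 36 (G/U, transversion), 40 (A/C, transversion).
Of the 13 differences, 1 transition and 12 transversions over 41 sites: P = 1/41 = 0.024390, Q = 12/41 = 0.292683.
d = −0.5·ln(0.658537) − 0.25·ln(0.414634) = −0.5·(-0.417735) − 0.25·(-0.880359) = 0.4290.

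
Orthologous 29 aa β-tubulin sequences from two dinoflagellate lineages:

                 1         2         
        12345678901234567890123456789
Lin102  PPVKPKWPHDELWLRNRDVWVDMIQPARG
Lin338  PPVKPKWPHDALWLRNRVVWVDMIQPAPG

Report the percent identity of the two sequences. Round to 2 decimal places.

89.66%

Differing sites — 11:E/A; 18:D/V; 28:R/P.
26 of the 29 sites match, so the percent identity is 26/29 × 100 = 89.66%.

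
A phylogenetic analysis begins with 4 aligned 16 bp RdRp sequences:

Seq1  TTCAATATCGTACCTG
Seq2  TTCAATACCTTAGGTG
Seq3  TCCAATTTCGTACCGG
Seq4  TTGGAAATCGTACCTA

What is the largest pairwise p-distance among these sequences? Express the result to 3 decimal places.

0.500

Pairwise Hamming distances:
  Seq1 vs Seq2: 4
  Seq1 vs Seq3: 3
  Seq1 vs Seq4: 4
  Seq2 vs Seq3: 7
  Seq2 vs Seq4: 8
  Seq3 vs Seq4: 7
The largest is 8 mismatches, between Seq2 and Seq4; p = 8/16 = 0.500.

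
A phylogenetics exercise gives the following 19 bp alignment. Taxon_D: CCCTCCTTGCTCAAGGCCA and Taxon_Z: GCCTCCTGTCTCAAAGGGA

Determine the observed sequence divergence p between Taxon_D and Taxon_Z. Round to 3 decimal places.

Differing sites — 1:C/G; 8:T/G; 9:G/T; 15:G/A; 17:C/G; 18:C/G.
There are 6 differences over 19 sites, so p = 6/19 = 0.316.

0.316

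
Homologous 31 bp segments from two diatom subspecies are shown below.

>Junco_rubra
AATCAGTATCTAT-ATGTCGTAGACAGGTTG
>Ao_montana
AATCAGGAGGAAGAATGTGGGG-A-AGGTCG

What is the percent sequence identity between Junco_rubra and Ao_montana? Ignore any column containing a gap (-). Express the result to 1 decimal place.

67.9%

Excluding the 3 gap columns leaves 28 comparable sites.
Differing sites — 7:T/G; 9:T/G; 10:C/G; 11:T/A; 13:T/G; 19:C/G; 21:T/G; 22:A/G; 30:T/C.
19 of the 28 comparable sites match, so the percent identity is 19/28 × 100 = 67.9%.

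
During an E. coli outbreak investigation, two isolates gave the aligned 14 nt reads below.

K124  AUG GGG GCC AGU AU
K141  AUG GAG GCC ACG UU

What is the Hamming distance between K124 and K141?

The sequences differ at positions 5 (G/A), 11 (G/C), 12 (U/G), 13 (A/U).
That gives 4 mismatches out of 14 aligned sites, so the Hamming distance is 4.

4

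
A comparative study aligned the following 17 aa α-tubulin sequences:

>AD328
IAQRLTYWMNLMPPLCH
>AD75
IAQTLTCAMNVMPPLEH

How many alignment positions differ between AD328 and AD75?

5

Differing sites — 4:R/T; 7:Y/C; 8:W/A; 11:L/V; 16:C/E.
That gives 5 mismatches out of 17 aligned sites, so the Hamming distance is 5.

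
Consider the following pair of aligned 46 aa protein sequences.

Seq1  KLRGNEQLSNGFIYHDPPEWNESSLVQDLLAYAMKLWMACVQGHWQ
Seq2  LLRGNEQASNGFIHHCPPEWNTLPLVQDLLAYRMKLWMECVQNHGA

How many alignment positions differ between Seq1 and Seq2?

12

Mismatches occur at site 1 (K↔L), site 8 (L↔A), site 14 (Y↔H), site 16 (D↔C), site 22 (E↔T), site 23 (S↔L), site 24 (S↔P), site 33 (A↔R), site 39 (A↔E), site 43 (G↔N), site 45 (W↔G), site 46 (Q↔A).
That gives 12 mismatches out of 46 aligned sites, so the Hamming distance is 12.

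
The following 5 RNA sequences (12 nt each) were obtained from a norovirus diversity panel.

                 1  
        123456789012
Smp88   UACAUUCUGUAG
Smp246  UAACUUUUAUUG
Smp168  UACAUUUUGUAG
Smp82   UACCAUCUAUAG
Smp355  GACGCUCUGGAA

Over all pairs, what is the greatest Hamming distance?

9

Pairwise Hamming distances:
  Smp88 vs Smp246: 5
  Smp88 vs Smp168: 1
  Smp88 vs Smp82: 3
  Smp88 vs Smp355: 5
  Smp246 vs Smp168: 4
  Smp246 vs Smp82: 4
  Smp246 vs Smp355: 9
  Smp168 vs Smp82: 4
  Smp168 vs Smp355: 6
  Smp82 vs Smp355: 6
The largest is 9, between Smp246 and Smp355.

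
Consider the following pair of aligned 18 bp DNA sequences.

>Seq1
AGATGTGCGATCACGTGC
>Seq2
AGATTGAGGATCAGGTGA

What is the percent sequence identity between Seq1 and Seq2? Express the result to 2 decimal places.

66.67%

Differing sites — 5:G/T; 6:T/G; 7:G/A; 8:C/G; 14:C/G; 18:C/A.
12 of the 18 sites match, so the percent identity is 12/18 × 100 = 66.67%.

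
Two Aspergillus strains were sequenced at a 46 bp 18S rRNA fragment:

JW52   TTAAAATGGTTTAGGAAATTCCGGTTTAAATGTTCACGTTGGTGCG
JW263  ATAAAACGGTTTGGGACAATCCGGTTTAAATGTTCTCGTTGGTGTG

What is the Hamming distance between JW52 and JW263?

7

Mismatches occur at site 1 (T→A), site 7 (T→C), site 13 (A→G), site 17 (A→C), site 19 (T→A), site 36 (A→T), site 45 (C→T).
That gives 7 mismatches out of 46 aligned sites, so the Hamming distance is 7.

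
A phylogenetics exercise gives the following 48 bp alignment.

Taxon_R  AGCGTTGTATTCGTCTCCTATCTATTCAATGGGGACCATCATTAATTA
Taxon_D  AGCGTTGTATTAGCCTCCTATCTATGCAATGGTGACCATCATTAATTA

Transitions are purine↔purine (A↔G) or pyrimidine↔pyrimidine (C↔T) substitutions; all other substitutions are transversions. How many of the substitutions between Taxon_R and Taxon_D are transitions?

1

The sequences differ at positions 12 (C/A, transversion), 14 (T/C, transition), 26 (T/G, transversion), 33 (G/T, transversion).
Of the 4 differences, 1 transition and 3 transversions, so the answer is 1.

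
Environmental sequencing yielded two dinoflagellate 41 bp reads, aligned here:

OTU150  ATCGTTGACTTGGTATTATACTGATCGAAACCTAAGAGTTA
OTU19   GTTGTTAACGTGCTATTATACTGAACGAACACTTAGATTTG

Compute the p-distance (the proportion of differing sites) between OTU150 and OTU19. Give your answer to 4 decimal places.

0.2683

Differing sites — 1:A/G; 3:C/T; 7:G/A; 10:T/G; 13:G/C; 25:T/A; 30:A/C; 31:C/A; 34:A/T; 38:G/T; 41:A/G.
There are 11 differences over 41 sites, so p = 11/41 = 0.2683.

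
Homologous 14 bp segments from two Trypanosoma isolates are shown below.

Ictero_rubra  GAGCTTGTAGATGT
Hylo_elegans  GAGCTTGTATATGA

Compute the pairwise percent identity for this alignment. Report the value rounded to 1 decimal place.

The sequences differ at positions 10 (G/T), 14 (T/A).
12 of the 14 sites match, so the percent identity is 12/14 × 100 = 85.7%.

85.7%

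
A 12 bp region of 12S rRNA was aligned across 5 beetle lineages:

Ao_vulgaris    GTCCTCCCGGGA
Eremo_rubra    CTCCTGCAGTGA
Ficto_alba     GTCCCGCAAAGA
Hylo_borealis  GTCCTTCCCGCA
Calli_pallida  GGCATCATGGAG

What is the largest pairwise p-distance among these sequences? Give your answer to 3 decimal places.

0.833

Pairwise Hamming distances:
  Ao_vulgaris vs Eremo_rubra: 4
  Ao_vulgaris vs Ficto_alba: 5
  Ao_vulgaris vs Hylo_borealis: 3
  Ao_vulgaris vs Calli_pallida: 6
  Eremo_rubra vs Ficto_alba: 4
  Eremo_rubra vs Hylo_borealis: 6
  Eremo_rubra vs Calli_pallida: 9
  Ficto_alba vs Hylo_borealis: 6
  Ficto_alba vs Calli_pallida: 10
  Hylo_borealis vs Calli_pallida: 8
The largest is 10 mismatches, between Ficto_alba and Calli_pallida; p = 10/12 = 0.833.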